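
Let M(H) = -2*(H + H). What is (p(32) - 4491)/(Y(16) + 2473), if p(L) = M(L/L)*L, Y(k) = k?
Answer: -4619/2489 ≈ -1.8558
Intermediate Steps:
M(H) = -4*H
p(L) = -4*L (p(L) = (-4*L/L)*L = (-4*1)*L = -4*L)
(p(32) - 4491)/(Y(16) + 2473) = (-4*32 - 4491)/(16 + 2473) = (-128 - 4491)/2489 = -4619*1/2489 = -4619/2489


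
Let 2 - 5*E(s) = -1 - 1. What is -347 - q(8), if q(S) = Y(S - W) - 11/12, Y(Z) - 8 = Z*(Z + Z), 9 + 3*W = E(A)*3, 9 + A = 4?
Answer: -168649/300 ≈ -562.16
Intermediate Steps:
A = -5 (A = -9 + 4 = -5)
E(s) = ⅘ (E(s) = ⅖ - (-1 - 1)/5 = ⅖ - ⅕*(-2) = ⅖ + ⅖ = ⅘)
W = -11/5 (W = -3 + ((⅘)*3)/3 = -3 + (⅓)*(12/5) = -3 + ⅘ = -11/5 ≈ -2.2000)
Y(Z) = 8 + 2*Z² (Y(Z) = 8 + Z*(Z + Z) = 8 + Z*(2*Z) = 8 + 2*Z²)
q(S) = 85/12 + 2*(11/5 + S)² (q(S) = (8 + 2*(S - 1*(-11/5))²) - 11/12 = (8 + 2*(S + 11/5)²) - 11*1/12 = (8 + 2*(11/5 + S)²) - 11/12 = 85/12 + 2*(11/5 + S)²)
-347 - q(8) = -347 - (85/12 + 2*(11 + 5*8)²/25) = -347 - (85/12 + 2*(11 + 40)²/25) = -347 - (85/12 + (2/25)*51²) = -347 - (85/12 + (2/25)*2601) = -347 - (85/12 + 5202/25) = -347 - 1*64549/300 = -347 - 64549/300 = -168649/300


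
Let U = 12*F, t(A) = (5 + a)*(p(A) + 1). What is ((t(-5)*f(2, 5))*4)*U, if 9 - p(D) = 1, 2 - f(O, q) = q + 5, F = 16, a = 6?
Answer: -608256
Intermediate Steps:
f(O, q) = -3 - q (f(O, q) = 2 - (q + 5) = 2 - (5 + q) = 2 + (-5 - q) = -3 - q)
p(D) = 8 (p(D) = 9 - 1*1 = 9 - 1 = 8)
t(A) = 99 (t(A) = (5 + 6)*(8 + 1) = 11*9 = 99)
U = 192 (U = 12*16 = 192)
((t(-5)*f(2, 5))*4)*U = ((99*(-3 - 1*5))*4)*192 = ((99*(-3 - 5))*4)*192 = ((99*(-8))*4)*192 = -792*4*192 = -3168*192 = -608256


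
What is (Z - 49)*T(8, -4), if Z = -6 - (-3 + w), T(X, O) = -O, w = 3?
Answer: -220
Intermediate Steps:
Z = -6 (Z = -6 - (-3 + 3) = -6 - 1*0 = -6 + 0 = -6)
(Z - 49)*T(8, -4) = (-6 - 49)*(-1*(-4)) = -55*4 = -220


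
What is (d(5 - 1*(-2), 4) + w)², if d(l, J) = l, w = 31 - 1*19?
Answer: 361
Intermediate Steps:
w = 12 (w = 31 - 19 = 12)
(d(5 - 1*(-2), 4) + w)² = ((5 - 1*(-2)) + 12)² = ((5 + 2) + 12)² = (7 + 12)² = 19² = 361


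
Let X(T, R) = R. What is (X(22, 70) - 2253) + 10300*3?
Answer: 28717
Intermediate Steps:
(X(22, 70) - 2253) + 10300*3 = (70 - 2253) + 10300*3 = -2183 + 30900 = 28717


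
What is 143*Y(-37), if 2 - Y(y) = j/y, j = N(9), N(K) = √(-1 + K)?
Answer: 286 + 286*√2/37 ≈ 296.93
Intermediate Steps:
j = 2*√2 (j = √(-1 + 9) = √8 = 2*√2 ≈ 2.8284)
Y(y) = 2 - 2*√2/y
143*Y(-37) = 143*(2 - 2*√2/(-37)) = 143*(2 - 2*√2*(-1/37)) = 143*(2 + 2*√2/37) = 286 + 286*√2/37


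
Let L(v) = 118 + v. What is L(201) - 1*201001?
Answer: -200682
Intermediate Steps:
L(201) - 1*201001 = (118 + 201) - 1*201001 = 319 - 201001 = -200682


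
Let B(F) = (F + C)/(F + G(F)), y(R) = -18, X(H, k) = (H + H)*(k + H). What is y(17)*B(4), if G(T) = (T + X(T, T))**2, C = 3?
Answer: -63/2314 ≈ -0.027226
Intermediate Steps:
X(H, k) = 2*H*(H + k) (X(H, k) = (2*H)*(H + k) = 2*H*(H + k))
G(T) = (T + 4*T**2)**2 (G(T) = (T + 2*T*(T + T))**2 = (T + 2*T*(2*T))**2 = (T + 4*T**2)**2)
B(F) = (3 + F)/(F + F**2*(1 + 4*F)**2) (B(F) = (F + 3)/(F + F**2*(1 + 4*F)**2) = (3 + F)/(F + F**2*(1 + 4*F)**2))
y(17)*B(4) = -18*(3 + 4)/(4*(1 + 4*(1 + 4*4)**2)) = -9*7/(2*(1 + 4*(1 + 16)**2)) = -9*7/(2*(1 + 4*17**2)) = -9*7/(2*(1 + 4*289)) = -9*7/(2*(1 + 1156)) = -9*7/(2*1157) = -18*7/4628 = -63/2314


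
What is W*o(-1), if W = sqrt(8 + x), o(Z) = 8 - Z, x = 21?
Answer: 9*sqrt(29) ≈ 48.466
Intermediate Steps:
W = sqrt(29) (W = sqrt(8 + 21) = sqrt(29) ≈ 5.3852)
W*o(-1) = sqrt(29)*(8 - 1*(-1)) = sqrt(29)*(8 + 1) = sqrt(29)*9 = 9*sqrt(29)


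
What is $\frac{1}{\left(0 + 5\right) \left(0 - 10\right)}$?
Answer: $- \frac{1}{50} \approx -0.02$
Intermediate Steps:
$\frac{1}{\left(0 + 5\right) \left(0 - 10\right)} = \frac{1}{5 \left(-10\right)} = \frac{1}{-50} = - \frac{1}{50}$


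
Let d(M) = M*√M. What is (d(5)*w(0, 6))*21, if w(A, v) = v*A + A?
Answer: 0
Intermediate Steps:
w(A, v) = A + A*v (w(A, v) = A*v + A = A + A*v)
d(M) = M^(3/2)
(d(5)*w(0, 6))*21 = (5^(3/2)*(0*(1 + 6)))*21 = ((5*√5)*(0*7))*21 = ((5*√5)*0)*21 = 0*21 = 0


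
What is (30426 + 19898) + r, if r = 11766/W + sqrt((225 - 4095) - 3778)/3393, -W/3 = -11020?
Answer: 277287201/5510 + 4*I*sqrt(478)/3393 ≈ 50324.0 + 0.025774*I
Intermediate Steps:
W = 33060 (W = -3*(-11020) = 33060)
r = 1961/5510 + 4*I*sqrt(478)/3393 (r = 11766/33060 + sqrt((225 - 4095) - 3778)/3393 = 11766*(1/33060) + sqrt(-3870 - 3778)*(1/3393) = 1961/5510 + sqrt(-7648)*(1/3393) = 1961/5510 + (4*I*sqrt(478))*(1/3393) = 1961/5510 + 4*I*sqrt(478)/3393 ≈ 0.3559 + 0.025774*I)
(30426 + 19898) + r = (30426 + 19898) + (1961/5510 + 4*I*sqrt(478)/3393) = 50324 + (1961/5510 + 4*I*sqrt(478)/3393) = 277287201/5510 + 4*I*sqrt(478)/3393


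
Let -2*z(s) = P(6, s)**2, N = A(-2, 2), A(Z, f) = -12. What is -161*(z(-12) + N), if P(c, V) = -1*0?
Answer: 1932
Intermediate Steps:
P(c, V) = 0
N = -12
z(s) = 0 (z(s) = -1/2*0**2 = -1/2*0 = 0)
-161*(z(-12) + N) = -161*(0 - 12) = -161*(-12) = 1932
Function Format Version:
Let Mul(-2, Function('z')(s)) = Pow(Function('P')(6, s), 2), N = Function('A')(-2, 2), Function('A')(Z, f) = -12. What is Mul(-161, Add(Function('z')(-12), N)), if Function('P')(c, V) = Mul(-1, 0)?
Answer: 1932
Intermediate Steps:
Function('P')(c, V) = 0
N = -12
Function('z')(s) = 0 (Function('z')(s) = Mul(Rational(-1, 2), Pow(0, 2)) = Mul(Rational(-1, 2), 0) = 0)
Mul(-161, Add(Function('z')(-12), N)) = Mul(-161, Add(0, -12)) = Mul(-161, -12) = 1932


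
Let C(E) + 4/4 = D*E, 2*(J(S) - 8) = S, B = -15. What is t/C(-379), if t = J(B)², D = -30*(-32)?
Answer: -1/1455364 ≈ -6.8711e-7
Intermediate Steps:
J(S) = 8 + S/2
D = 960
C(E) = -1 + 960*E
t = ¼ (t = (8 + (½)*(-15))² = (8 - 15/2)² = (½)² = ¼ ≈ 0.25000)
t/C(-379) = 1/(4*(-1 + 960*(-379))) = 1/(4*(-1 - 363840)) = (¼)/(-363841) = (¼)*(-1/363841) = -1/1455364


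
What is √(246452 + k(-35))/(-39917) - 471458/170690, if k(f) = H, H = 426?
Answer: -18133/6565 - √246878/39917 ≈ -2.7745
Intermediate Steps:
k(f) = 426
√(246452 + k(-35))/(-39917) - 471458/170690 = √(246452 + 426)/(-39917) - 471458/170690 = √246878*(-1/39917) - 471458*1/170690 = -√246878/39917 - 18133/6565 = -18133/6565 - √246878/39917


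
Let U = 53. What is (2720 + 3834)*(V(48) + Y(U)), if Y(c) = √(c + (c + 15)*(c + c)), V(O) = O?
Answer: 314592 + 6554*√7261 ≈ 8.7307e+5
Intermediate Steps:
Y(c) = √(c + 2*c*(15 + c)) (Y(c) = √(c + (15 + c)*(2*c)) = √(c + 2*c*(15 + c)))
(2720 + 3834)*(V(48) + Y(U)) = (2720 + 3834)*(48 + √(53*(31 + 2*53))) = 6554*(48 + √(53*(31 + 106))) = 6554*(48 + √(53*137)) = 6554*(48 + √7261) = 314592 + 6554*√7261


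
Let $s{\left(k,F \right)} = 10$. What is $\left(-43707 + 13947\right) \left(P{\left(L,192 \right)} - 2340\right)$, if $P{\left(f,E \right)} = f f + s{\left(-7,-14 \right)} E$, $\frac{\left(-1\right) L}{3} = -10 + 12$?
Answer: $11427840$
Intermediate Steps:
$L = -6$ ($L = - 3 \left(-10 + 12\right) = \left(-3\right) 2 = -6$)
$P{\left(f,E \right)} = f^{2} + 10 E$ ($P{\left(f,E \right)} = f f + 10 E = f^{2} + 10 E$)
$\left(-43707 + 13947\right) \left(P{\left(L,192 \right)} - 2340\right) = \left(-43707 + 13947\right) \left(\left(\left(-6\right)^{2} + 10 \cdot 192\right) - 2340\right) = - 29760 \left(\left(36 + 1920\right) - 2340\right) = - 29760 \left(1956 - 2340\right) = \left(-29760\right) \left(-384\right) = 11427840$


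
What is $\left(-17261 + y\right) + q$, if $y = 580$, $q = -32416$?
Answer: $-49097$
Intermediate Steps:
$\left(-17261 + y\right) + q = \left(-17261 + 580\right) - 32416 = -16681 - 32416 = -49097$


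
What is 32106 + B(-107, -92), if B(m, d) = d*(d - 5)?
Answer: 41030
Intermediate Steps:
B(m, d) = d*(-5 + d)
32106 + B(-107, -92) = 32106 - 92*(-5 - 92) = 32106 - 92*(-97) = 32106 + 8924 = 41030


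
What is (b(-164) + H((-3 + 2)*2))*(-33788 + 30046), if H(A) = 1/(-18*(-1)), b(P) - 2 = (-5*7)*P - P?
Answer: -198904139/9 ≈ -2.2100e+7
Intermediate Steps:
b(P) = 2 - 36*P (b(P) = 2 + ((-5*7)*P - P) = 2 + (-35*P - P) = 2 - 36*P)
H(A) = 1/18
(b(-164) + H((-3 + 2)*2))*(-33788 + 30046) = ((2 - 36*(-164)) + 1/18)*(-33788 + 30046) = ((2 + 5904) + 1/18)*(-3742) = (5906 + 1/18)*(-3742) = (106309/18)*(-3742) = -198904139/9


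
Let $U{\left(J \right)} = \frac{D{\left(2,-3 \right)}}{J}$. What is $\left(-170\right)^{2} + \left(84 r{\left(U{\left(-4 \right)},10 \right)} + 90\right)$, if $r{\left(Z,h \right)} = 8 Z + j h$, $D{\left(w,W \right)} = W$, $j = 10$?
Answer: $37894$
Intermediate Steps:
$U{\left(J \right)} = - \frac{3}{J}$
$r{\left(Z,h \right)} = 8 Z + 10 h$
$\left(-170\right)^{2} + \left(84 r{\left(U{\left(-4 \right)},10 \right)} + 90\right) = \left(-170\right)^{2} + \left(84 \left(8 \left(- \frac{3}{-4}\right) + 10 \cdot 10\right) + 90\right) = 28900 + \left(84 \left(8 \left(\left(-3\right) \left(- \frac{1}{4}\right)\right) + 100\right) + 90\right) = 28900 + \left(84 \left(8 \cdot \frac{3}{4} + 100\right) + 90\right) = 28900 + \left(84 \left(6 + 100\right) + 90\right) = 28900 + \left(84 \cdot 106 + 90\right) = 28900 + \left(8904 + 90\right) = 28900 + 8994 = 37894$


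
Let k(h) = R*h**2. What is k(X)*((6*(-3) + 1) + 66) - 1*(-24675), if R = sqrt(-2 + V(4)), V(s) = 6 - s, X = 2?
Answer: 24675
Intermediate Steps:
R = 0 (R = sqrt(-2 + (6 - 1*4)) = sqrt(-2 + (6 - 4)) = sqrt(-2 + 2) = sqrt(0) = 0)
k(h) = 0 (k(h) = 0*h**2 = 0)
k(X)*((6*(-3) + 1) + 66) - 1*(-24675) = 0*((6*(-3) + 1) + 66) - 1*(-24675) = 0*((-18 + 1) + 66) + 24675 = 0*(-17 + 66) + 24675 = 0*49 + 24675 = 0 + 24675 = 24675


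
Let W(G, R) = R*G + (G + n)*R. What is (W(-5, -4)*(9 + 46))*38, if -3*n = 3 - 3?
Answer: 83600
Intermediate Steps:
n = 0 (n = -(3 - 3)/3 = -⅓*0 = 0)
W(G, R) = 2*G*R (W(G, R) = R*G + (G + 0)*R = G*R + G*R = 2*G*R)
(W(-5, -4)*(9 + 46))*38 = ((2*(-5)*(-4))*(9 + 46))*38 = (40*55)*38 = 2200*38 = 83600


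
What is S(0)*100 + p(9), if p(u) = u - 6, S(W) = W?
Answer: 3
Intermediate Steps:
p(u) = -6 + u
S(0)*100 + p(9) = 0*100 + (-6 + 9) = 0 + 3 = 3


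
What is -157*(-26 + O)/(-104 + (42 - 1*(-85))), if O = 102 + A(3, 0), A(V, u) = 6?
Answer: -12874/23 ≈ -559.74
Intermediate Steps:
O = 108 (O = 102 + 6 = 108)
-157*(-26 + O)/(-104 + (42 - 1*(-85))) = -157*(-26 + 108)/(-104 + (42 - 1*(-85))) = -12874/(-104 + (42 + 85)) = -12874/(-104 + 127) = -12874/23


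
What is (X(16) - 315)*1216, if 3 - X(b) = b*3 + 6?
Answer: -445056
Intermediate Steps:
X(b) = -3 - 3*b (X(b) = 3 - (b*3 + 6) = 3 - (3*b + 6) = 3 - (6 + 3*b) = 3 + (-6 - 3*b) = -3 - 3*b)
(X(16) - 315)*1216 = ((-3 - 3*16) - 315)*1216 = ((-3 - 48) - 315)*1216 = (-51 - 315)*1216 = -366*1216 = -445056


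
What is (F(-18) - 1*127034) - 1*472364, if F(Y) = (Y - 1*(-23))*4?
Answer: -599378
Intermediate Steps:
F(Y) = 92 + 4*Y (F(Y) = (Y + 23)*4 = (23 + Y)*4 = 92 + 4*Y)
(F(-18) - 1*127034) - 1*472364 = ((92 + 4*(-18)) - 1*127034) - 1*472364 = ((92 - 72) - 127034) - 472364 = (20 - 127034) - 472364 = -127014 - 472364 = -599378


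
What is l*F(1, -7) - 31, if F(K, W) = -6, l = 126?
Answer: -787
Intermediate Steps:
l*F(1, -7) - 31 = 126*(-6) - 31 = -756 - 31 = -787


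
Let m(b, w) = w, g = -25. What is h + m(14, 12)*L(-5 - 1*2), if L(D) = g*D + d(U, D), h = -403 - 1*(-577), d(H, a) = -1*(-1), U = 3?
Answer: 2286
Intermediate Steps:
d(H, a) = 1
h = 174 (h = -403 + 577 = 174)
L(D) = 1 - 25*D (L(D) = -25*D + 1 = 1 - 25*D)
h + m(14, 12)*L(-5 - 1*2) = 174 + 12*(1 - 25*(-5 - 1*2)) = 174 + 12*(1 - 25*(-5 - 2)) = 174 + 12*(1 - 25*(-7)) = 174 + 12*(1 + 175) = 174 + 12*176 = 174 + 2112 = 2286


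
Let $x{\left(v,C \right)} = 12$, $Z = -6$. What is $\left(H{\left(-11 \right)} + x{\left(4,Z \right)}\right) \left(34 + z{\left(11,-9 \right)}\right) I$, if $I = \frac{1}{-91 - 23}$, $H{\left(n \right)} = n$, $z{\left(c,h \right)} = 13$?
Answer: $- \frac{47}{114} \approx -0.41228$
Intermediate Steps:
$I = - \frac{1}{114}$ ($I = \frac{1}{-114} = - \frac{1}{114} \approx -0.0087719$)
$\left(H{\left(-11 \right)} + x{\left(4,Z \right)}\right) \left(34 + z{\left(11,-9 \right)}\right) I = \left(-11 + 12\right) \left(34 + 13\right) \left(- \frac{1}{114}\right) = 1 \cdot 47 \left(- \frac{1}{114}\right) = 47 \left(- \frac{1}{114}\right) = - \frac{47}{114}$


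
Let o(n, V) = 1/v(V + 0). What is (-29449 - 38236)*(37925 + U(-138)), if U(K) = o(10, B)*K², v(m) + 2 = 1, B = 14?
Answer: -1277960485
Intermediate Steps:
v(m) = -1 (v(m) = -2 + 1 = -1)
o(n, V) = -1 (o(n, V) = 1/(-1) = -1)
U(K) = -K²
(-29449 - 38236)*(37925 + U(-138)) = (-29449 - 38236)*(37925 - 1*(-138)²) = -67685*(37925 - 1*19044) = -67685*(37925 - 19044) = -67685*18881 = -1277960485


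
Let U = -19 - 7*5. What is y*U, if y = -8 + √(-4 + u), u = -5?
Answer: 432 - 162*I ≈ 432.0 - 162.0*I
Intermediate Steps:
U = -54 (U = -19 - 35 = -54)
y = -8 + 3*I (y = -8 + √(-4 - 5) = -8 + √(-9) = -8 + 3*I ≈ -8.0 + 3.0*I)
y*U = (-8 + 3*I)*(-54) = 432 - 162*I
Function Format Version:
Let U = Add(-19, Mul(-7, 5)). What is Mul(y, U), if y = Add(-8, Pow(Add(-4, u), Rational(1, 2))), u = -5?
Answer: Add(432, Mul(-162, I)) ≈ Add(432.00, Mul(-162.00, I))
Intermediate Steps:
U = -54 (U = Add(-19, -35) = -54)
y = Add(-8, Mul(3, I)) (y = Add(-8, Pow(Add(-4, -5), Rational(1, 2))) = Add(-8, Pow(-9, Rational(1, 2))) = Add(-8, Mul(3, I)) ≈ Add(-8.0000, Mul(3.0000, I)))
Mul(y, U) = Mul(Add(-8, Mul(3, I)), -54) = Add(432, Mul(-162, I))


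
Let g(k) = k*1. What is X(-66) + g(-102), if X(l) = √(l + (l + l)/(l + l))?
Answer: -102 + I*√65 ≈ -102.0 + 8.0623*I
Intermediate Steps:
g(k) = k
X(l) = √(1 + l) (X(l) = √(l + (2*l)/((2*l))) = √(l + (2*l)*(1/(2*l))) = √(l + 1) = √(1 + l))
X(-66) + g(-102) = √(1 - 66) - 102 = √(-65) - 102 = I*√65 - 102 = -102 + I*√65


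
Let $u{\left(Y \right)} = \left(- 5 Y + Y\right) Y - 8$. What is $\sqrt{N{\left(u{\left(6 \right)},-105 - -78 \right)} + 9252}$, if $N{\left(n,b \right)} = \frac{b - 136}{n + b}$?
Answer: $\frac{\sqrt{296472509}}{179} \approx 96.192$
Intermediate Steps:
$u{\left(Y \right)} = -8 - 4 Y^{2}$ ($u{\left(Y \right)} = - 4 Y Y - 8 = - 4 Y^{2} - 8 = -8 - 4 Y^{2}$)
$N{\left(n,b \right)} = \frac{-136 + b}{b + n}$
$\sqrt{N{\left(u{\left(6 \right)},-105 - -78 \right)} + 9252} = \sqrt{\frac{-136 - 27}{\left(-105 - -78\right) - \left(8 + 4 \cdot 6^{2}\right)} + 9252} = \sqrt{\frac{-136 + \left(-105 + 78\right)}{\left(-105 + 78\right) - 152} + 9252} = \sqrt{\frac{-136 - 27}{-27 - 152} + 9252} = \sqrt{\frac{1}{-27 - 152} \left(-163\right) + 9252} = \sqrt{\frac{1}{-179} \left(-163\right) + 9252} = \sqrt{\left(- \frac{1}{179}\right) \left(-163\right) + 9252} = \sqrt{\frac{163}{179} + 9252} = \sqrt{\frac{1656271}{179}} = \frac{\sqrt{296472509}}{179}$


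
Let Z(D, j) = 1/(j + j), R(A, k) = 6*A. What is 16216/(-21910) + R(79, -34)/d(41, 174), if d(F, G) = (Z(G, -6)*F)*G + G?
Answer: -17204168/9213155 ≈ -1.8673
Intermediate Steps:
Z(D, j) = 1/(2*j)
d(F, G) = G - F*G/12 (d(F, G) = (((½)/(-6))*F)*G + G = (((½)*(-⅙))*F)*G + G = (-F/12)*G + G = -F*G/12 + G = G - F*G/12)
16216/(-21910) + R(79, -34)/d(41, 174) = 16216/(-21910) + (6*79)/(((1/12)*174*(12 - 1*41))) = 16216*(-1/21910) + 474/(((1/12)*174*(12 - 41))) = -8108/10955 + 474/(((1/12)*174*(-29))) = -8108/10955 + 474/(-841/2) = -8108/10955 + 474*(-2/841) = -8108/10955 - 948/841 = -17204168/9213155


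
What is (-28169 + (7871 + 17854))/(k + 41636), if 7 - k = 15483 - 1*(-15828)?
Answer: -611/2583 ≈ -0.23655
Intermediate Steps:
k = -31304 (k = 7 - (15483 - 1*(-15828)) = 7 - (15483 + 15828) = 7 - 1*31311 = 7 - 31311 = -31304)
(-28169 + (7871 + 17854))/(k + 41636) = (-28169 + (7871 + 17854))/(-31304 + 41636) = (-28169 + 25725)/10332 = -2444*1/10332 = -611/2583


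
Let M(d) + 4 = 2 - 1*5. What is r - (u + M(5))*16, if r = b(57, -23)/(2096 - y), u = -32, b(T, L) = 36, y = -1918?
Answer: 139154/223 ≈ 624.01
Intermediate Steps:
M(d) = -7 (M(d) = -4 + (2 - 1*5) = -4 + (2 - 5) = -4 - 3 = -7)
r = 2/223 (r = 36/(2096 - 1*(-1918)) = 36/(2096 + 1918) = 36/4014 = 36*(1/4014) = 2/223 ≈ 0.0089686)
r - (u + M(5))*16 = 2/223 - (-32 - 7)*16 = 2/223 - (-39)*16 = 2/223 - 1*(-624) = 2/223 + 624 = 139154/223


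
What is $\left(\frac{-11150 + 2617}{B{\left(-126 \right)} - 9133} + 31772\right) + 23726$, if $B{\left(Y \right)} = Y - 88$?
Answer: $\frac{518748339}{9347} \approx 55499.0$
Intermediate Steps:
$B{\left(Y \right)} = -88 + Y$
$\left(\frac{-11150 + 2617}{B{\left(-126 \right)} - 9133} + 31772\right) + 23726 = \left(\frac{-11150 + 2617}{\left(-88 - 126\right) - 9133} + 31772\right) + 23726 = \left(- \frac{8533}{-214 - 9133} + 31772\right) + 23726 = \left(- \frac{8533}{-9347} + 31772\right) + 23726 = \left(\left(-8533\right) \left(- \frac{1}{9347}\right) + 31772\right) + 23726 = \left(\frac{8533}{9347} + 31772\right) + 23726 = \frac{296981417}{9347} + 23726 = \frac{518748339}{9347}$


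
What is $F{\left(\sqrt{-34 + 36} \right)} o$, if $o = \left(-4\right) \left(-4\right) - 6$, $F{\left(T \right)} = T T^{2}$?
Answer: $20 \sqrt{2} \approx 28.284$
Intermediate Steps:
$F{\left(T \right)} = T^{3}$
$o = 10$ ($o = 16 - 6 = 10$)
$F{\left(\sqrt{-34 + 36} \right)} o = \left(\sqrt{-34 + 36}\right)^{3} \cdot 10 = \left(\sqrt{2}\right)^{3} \cdot 10 = 2 \sqrt{2} \cdot 10 = 20 \sqrt{2}$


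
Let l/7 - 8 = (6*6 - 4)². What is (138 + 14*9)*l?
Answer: 1907136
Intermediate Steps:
l = 7224 (l = 56 + 7*(6*6 - 4)² = 56 + 7*(36 - 4)² = 56 + 7*32² = 56 + 7*1024 = 56 + 7168 = 7224)
(138 + 14*9)*l = (138 + 14*9)*7224 = (138 + 126)*7224 = 264*7224 = 1907136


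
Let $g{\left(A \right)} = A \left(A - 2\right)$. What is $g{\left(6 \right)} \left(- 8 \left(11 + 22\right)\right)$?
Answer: $-6336$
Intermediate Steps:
$g{\left(A \right)} = A \left(-2 + A\right)$
$g{\left(6 \right)} \left(- 8 \left(11 + 22\right)\right) = 6 \left(-2 + 6\right) \left(- 8 \left(11 + 22\right)\right) = 6 \cdot 4 \left(\left(-8\right) 33\right) = 24 \left(-264\right) = -6336$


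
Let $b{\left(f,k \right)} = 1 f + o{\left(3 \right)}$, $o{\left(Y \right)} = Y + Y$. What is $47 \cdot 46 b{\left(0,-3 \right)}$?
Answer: $12972$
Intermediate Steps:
$o{\left(Y \right)} = 2 Y$
$b{\left(f,k \right)} = 6 + f$ ($b{\left(f,k \right)} = 1 f + 2 \cdot 3 = f + 6 = 6 + f$)
$47 \cdot 46 b{\left(0,-3 \right)} = 47 \cdot 46 \left(6 + 0\right) = 2162 \cdot 6 = 12972$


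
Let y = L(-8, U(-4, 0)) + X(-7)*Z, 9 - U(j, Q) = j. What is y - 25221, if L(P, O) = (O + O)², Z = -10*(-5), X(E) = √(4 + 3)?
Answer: -24545 + 50*√7 ≈ -24413.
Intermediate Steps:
U(j, Q) = 9 - j
X(E) = √7
Z = 50
L(P, O) = 4*O² (L(P, O) = (2*O)² = 4*O²)
y = 676 + 50*√7 (y = 4*(9 - 1*(-4))² + √7*50 = 4*(9 + 4)² + 50*√7 = 4*13² + 50*√7 = 4*169 + 50*√7 = 676 + 50*√7 ≈ 808.29)
y - 25221 = (676 + 50*√7) - 25221 = -24545 + 50*√7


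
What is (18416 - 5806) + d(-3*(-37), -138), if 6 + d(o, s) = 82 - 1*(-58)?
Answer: 12744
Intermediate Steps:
d(o, s) = 134 (d(o, s) = -6 + (82 - 1*(-58)) = -6 + (82 + 58) = -6 + 140 = 134)
(18416 - 5806) + d(-3*(-37), -138) = (18416 - 5806) + 134 = 12610 + 134 = 12744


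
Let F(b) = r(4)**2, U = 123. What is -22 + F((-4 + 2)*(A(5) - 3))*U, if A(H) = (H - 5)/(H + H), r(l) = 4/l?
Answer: 101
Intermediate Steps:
A(H) = (-5 + H)/(2*H) (A(H) = (-5 + H)/((2*H)) = (-5 + H)*(1/(2*H)) = (-5 + H)/(2*H))
F(b) = 1 (F(b) = (4/4)**2 = (4*(1/4))**2 = 1**2 = 1)
-22 + F((-4 + 2)*(A(5) - 3))*U = -22 + 1*123 = -22 + 123 = 101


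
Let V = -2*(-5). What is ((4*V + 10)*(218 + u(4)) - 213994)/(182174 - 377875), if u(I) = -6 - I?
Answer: 203594/195701 ≈ 1.0403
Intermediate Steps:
V = 10
((4*V + 10)*(218 + u(4)) - 213994)/(182174 - 377875) = ((4*10 + 10)*(218 + (-6 - 1*4)) - 213994)/(182174 - 377875) = ((40 + 10)*(218 + (-6 - 4)) - 213994)/(-195701) = (50*(218 - 10) - 213994)*(-1/195701) = (50*208 - 213994)*(-1/195701) = (10400 - 213994)*(-1/195701) = -203594*(-1/195701) = 203594/195701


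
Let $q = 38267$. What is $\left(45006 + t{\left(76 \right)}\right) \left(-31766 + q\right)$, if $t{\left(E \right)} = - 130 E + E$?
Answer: $228848202$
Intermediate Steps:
$t{\left(E \right)} = - 129 E$
$\left(45006 + t{\left(76 \right)}\right) \left(-31766 + q\right) = \left(45006 - 9804\right) \left(-31766 + 38267\right) = \left(45006 - 9804\right) 6501 = 35202 \cdot 6501 = 228848202$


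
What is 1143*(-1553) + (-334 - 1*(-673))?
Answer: -1774740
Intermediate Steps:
1143*(-1553) + (-334 - 1*(-673)) = -1775079 + (-334 + 673) = -1775079 + 339 = -1774740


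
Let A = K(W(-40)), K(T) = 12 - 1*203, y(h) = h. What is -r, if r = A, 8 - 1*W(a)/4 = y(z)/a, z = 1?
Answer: 191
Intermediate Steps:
W(a) = 32 - 4/a
K(T) = -191 (K(T) = 12 - 203 = -191)
A = -191
r = -191
-r = -1*(-191) = 191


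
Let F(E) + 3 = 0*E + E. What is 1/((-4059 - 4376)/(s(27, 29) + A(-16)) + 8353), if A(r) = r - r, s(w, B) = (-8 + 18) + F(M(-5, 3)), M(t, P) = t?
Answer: 2/8271 ≈ 0.00024181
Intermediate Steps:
F(E) = -3 + E (F(E) = -3 + (0*E + E) = -3 + (0 + E) = -3 + E)
s(w, B) = 2 (s(w, B) = (-8 + 18) + (-3 - 5) = 10 - 8 = 2)
A(r) = 0
1/((-4059 - 4376)/(s(27, 29) + A(-16)) + 8353) = 1/((-4059 - 4376)/(2 + 0) + 8353) = 1/(-8435/2 + 8353) = 1/(8271/2) = 2/8271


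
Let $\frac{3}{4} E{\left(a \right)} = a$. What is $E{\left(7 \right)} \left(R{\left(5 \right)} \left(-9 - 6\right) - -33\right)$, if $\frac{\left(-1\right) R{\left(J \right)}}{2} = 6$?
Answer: $1988$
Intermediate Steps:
$E{\left(a \right)} = \frac{4 a}{3}$
$R{\left(J \right)} = -12$ ($R{\left(J \right)} = \left(-2\right) 6 = -12$)
$E{\left(7 \right)} \left(R{\left(5 \right)} \left(-9 - 6\right) - -33\right) = \frac{4}{3} \cdot 7 \left(- 12 \left(-9 - 6\right) - -33\right) = \frac{28 \left(\left(-12\right) \left(-15\right) + \left(-192 + 225\right)\right)}{3} = \frac{28 \left(180 + 33\right)}{3} = \frac{28}{3} \cdot 213 = 1988$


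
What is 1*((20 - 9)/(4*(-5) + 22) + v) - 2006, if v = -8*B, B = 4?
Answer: -4065/2 ≈ -2032.5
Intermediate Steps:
v = -32 (v = -8*4 = -32)
1*((20 - 9)/(4*(-5) + 22) + v) - 2006 = 1*((20 - 9)/(4*(-5) + 22) - 32) - 2006 = 1*(11/(-20 + 22) - 32) - 2006 = 1*(11/2 - 32) - 2006 = 1*(-53/2) - 2006 = -53/2 - 2006 = -4065/2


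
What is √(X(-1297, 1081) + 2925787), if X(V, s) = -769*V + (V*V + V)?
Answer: 2*√1401023 ≈ 2367.3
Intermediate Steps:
X(V, s) = V² - 768*V (X(V, s) = -769*V + (V² + V) = -769*V + (V + V²) = V² - 768*V)
√(X(-1297, 1081) + 2925787) = √(-1297*(-768 - 1297) + 2925787) = √(-1297*(-2065) + 2925787) = √(2678305 + 2925787) = √5604092 = 2*√1401023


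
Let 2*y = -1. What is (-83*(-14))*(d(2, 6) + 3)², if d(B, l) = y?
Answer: 14525/2 ≈ 7262.5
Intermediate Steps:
y = -½ (y = (½)*(-1) = -½ ≈ -0.50000)
d(B, l) = -½
(-83*(-14))*(d(2, 6) + 3)² = (-83*(-14))*(-½ + 3)² = 1162*(5/2)² = 1162*(25/4) = 14525/2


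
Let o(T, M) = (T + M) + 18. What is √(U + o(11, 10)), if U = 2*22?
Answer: √83 ≈ 9.1104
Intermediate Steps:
o(T, M) = 18 + M + T (o(T, M) = (M + T) + 18 = 18 + M + T)
U = 44
√(U + o(11, 10)) = √(44 + (18 + 10 + 11)) = √(44 + 39) = √83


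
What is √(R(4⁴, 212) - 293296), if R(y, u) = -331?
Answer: I*√293627 ≈ 541.87*I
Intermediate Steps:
√(R(4⁴, 212) - 293296) = √(-331 - 293296) = √(-293627) = I*√293627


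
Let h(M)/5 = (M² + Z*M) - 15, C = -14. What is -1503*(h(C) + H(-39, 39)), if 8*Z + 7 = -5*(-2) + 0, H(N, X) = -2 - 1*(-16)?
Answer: -5367213/4 ≈ -1.3418e+6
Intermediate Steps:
H(N, X) = 14 (H(N, X) = -2 + 16 = 14)
Z = 3/8 (Z = -7/8 + (-5*(-2) + 0)/8 = -7/8 + (10 + 0)/8 = -7/8 + (⅛)*10 = -7/8 + 5/4 = 3/8 ≈ 0.37500)
h(M) = -75 + 5*M² + 15*M/8 (h(M) = 5*((M² + 3*M/8) - 15) = 5*(-15 + M² + 3*M/8) = -75 + 5*M² + 15*M/8)
-1503*(h(C) + H(-39, 39)) = -1503*((-75 + 5*(-14)² + (15/8)*(-14)) + 14) = -1503*((-75 + 5*196 - 105/4) + 14) = -1503*((-75 + 980 - 105/4) + 14) = -1503*(3515/4 + 14) = -1503*3571/4 = -5367213/4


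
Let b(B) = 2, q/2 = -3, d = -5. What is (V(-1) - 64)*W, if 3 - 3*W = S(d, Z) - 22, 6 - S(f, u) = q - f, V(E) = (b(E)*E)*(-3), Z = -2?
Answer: -348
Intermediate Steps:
q = -6 (q = 2*(-3) = -6)
V(E) = -6*E (V(E) = (2*E)*(-3) = -6*E)
S(f, u) = 12 + f (S(f, u) = 6 - (-6 - f) = 6 + (6 + f) = 12 + f)
W = 6 (W = 1 - ((12 - 5) - 22)/3 = 1 - (7 - 22)/3 = 1 - ⅓*(-15) = 1 + 5 = 6)
(V(-1) - 64)*W = (-6*(-1) - 64)*6 = (6 - 64)*6 = -58*6 = -348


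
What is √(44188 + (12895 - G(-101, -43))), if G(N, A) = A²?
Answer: √55234 ≈ 235.02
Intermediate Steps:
√(44188 + (12895 - G(-101, -43))) = √(44188 + (12895 - 1*(-43)²)) = √(44188 + (12895 - 1*1849)) = √(44188 + (12895 - 1849)) = √(44188 + 11046) = √55234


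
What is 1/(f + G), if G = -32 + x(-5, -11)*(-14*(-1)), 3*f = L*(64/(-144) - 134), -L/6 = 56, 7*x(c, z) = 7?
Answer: 9/135358 ≈ 6.6490e-5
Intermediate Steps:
x(c, z) = 1 (x(c, z) = (1/7)*7 = 1)
L = -336 (L = -6*56 = -336)
f = 135520/9 (f = (-336*(64/(-144) - 134))/3 = (-336*(64*(-1/144) - 134))/3 = (-336*(-4/9 - 134))/3 = (-336*(-1210/9))/3 = (1/3)*(135520/3) = 135520/9 ≈ 15058.)
G = -18 (G = -32 + 1*(-14*(-1)) = -32 + 1*14 = -32 + 14 = -18)
1/(f + G) = 1/(135520/9 - 18) = 1/(135358/9) = 9/135358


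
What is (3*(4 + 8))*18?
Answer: 648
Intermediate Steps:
(3*(4 + 8))*18 = (3*12)*18 = 36*18 = 648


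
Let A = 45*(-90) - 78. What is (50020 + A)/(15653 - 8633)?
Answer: 11473/1755 ≈ 6.5373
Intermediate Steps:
A = -4128 (A = -4050 - 78 = -4128)
(50020 + A)/(15653 - 8633) = (50020 - 4128)/(15653 - 8633) = 45892/7020 = 45892*(1/7020) = 11473/1755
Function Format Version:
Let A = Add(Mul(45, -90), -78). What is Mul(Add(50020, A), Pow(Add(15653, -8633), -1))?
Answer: Rational(11473, 1755) ≈ 6.5373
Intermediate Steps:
A = -4128 (A = Add(-4050, -78) = -4128)
Mul(Add(50020, A), Pow(Add(15653, -8633), -1)) = Mul(Add(50020, -4128), Pow(Add(15653, -8633), -1)) = Mul(45892, Pow(7020, -1)) = Mul(45892, Rational(1, 7020)) = Rational(11473, 1755)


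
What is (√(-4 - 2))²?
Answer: -6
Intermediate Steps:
(√(-4 - 2))² = (√(-6))² = (I*√6)² = -6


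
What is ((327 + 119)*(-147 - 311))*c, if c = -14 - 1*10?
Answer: 4902432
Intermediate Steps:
c = -24 (c = -14 - 10 = -24)
((327 + 119)*(-147 - 311))*c = ((327 + 119)*(-147 - 311))*(-24) = (446*(-458))*(-24) = -204268*(-24) = 4902432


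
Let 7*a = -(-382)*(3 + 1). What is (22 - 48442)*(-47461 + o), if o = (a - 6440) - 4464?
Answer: 19708247340/7 ≈ 2.8155e+9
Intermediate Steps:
a = 1528/7 (a = (-(-382)*(3 + 1))/7 = (-(-382)*4)/7 = (-382*(-4))/7 = (⅐)*1528 = 1528/7 ≈ 218.29)
o = -74800/7 (o = (1528/7 - 6440) - 4464 = -43552/7 - 4464 = -74800/7 ≈ -10686.)
(22 - 48442)*(-47461 + o) = (22 - 48442)*(-47461 - 74800/7) = -48420*(-407027/7) = 19708247340/7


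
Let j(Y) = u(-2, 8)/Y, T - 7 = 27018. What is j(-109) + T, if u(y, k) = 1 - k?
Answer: 2945732/109 ≈ 27025.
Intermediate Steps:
T = 27025 (T = 7 + 27018 = 27025)
j(Y) = -7/Y (j(Y) = (1 - 1*8)/Y = (1 - 8)/Y = -7/Y)
j(-109) + T = -7/(-109) + 27025 = -7*(-1/109) + 27025 = 7/109 + 27025 = 2945732/109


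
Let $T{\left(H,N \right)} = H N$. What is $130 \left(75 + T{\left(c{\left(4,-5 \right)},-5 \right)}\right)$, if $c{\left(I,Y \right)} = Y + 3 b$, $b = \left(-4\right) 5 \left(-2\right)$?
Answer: $-65000$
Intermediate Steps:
$b = 40$ ($b = \left(-20\right) \left(-2\right) = 40$)
$c{\left(I,Y \right)} = 120 + Y$ ($c{\left(I,Y \right)} = Y + 3 \cdot 40 = Y + 120 = 120 + Y$)
$130 \left(75 + T{\left(c{\left(4,-5 \right)},-5 \right)}\right) = 130 \left(75 + \left(120 - 5\right) \left(-5\right)\right) = 130 \left(75 + 115 \left(-5\right)\right) = 130 \left(75 - 575\right) = 130 \left(-500\right) = -65000$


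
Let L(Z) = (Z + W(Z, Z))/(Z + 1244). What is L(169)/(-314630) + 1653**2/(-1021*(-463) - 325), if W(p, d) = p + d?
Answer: 33743133711109/5833750372545 ≈ 5.7841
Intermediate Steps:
W(p, d) = d + p
L(Z) = 3*Z/(1244 + Z) (L(Z) = (Z + (Z + Z))/(Z + 1244) = (Z + 2*Z)/(1244 + Z) = (3*Z)/(1244 + Z) = 3*Z/(1244 + Z))
L(169)/(-314630) + 1653**2/(-1021*(-463) - 325) = (3*169/(1244 + 169))/(-314630) + 1653**2/(-1021*(-463) - 325) = (3*169/1413)*(-1/314630) + 2732409/(472723 - 325) = (3*169*(1/1413))*(-1/314630) + 2732409/472398 = (169/471)*(-1/314630) + 2732409*(1/472398) = -169/148190730 + 910803/157466 = 33743133711109/5833750372545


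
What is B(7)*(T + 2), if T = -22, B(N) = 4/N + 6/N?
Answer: -200/7 ≈ -28.571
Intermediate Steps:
B(N) = 10/N
B(7)*(T + 2) = (10/7)*(-22 + 2) = (10*(1/7))*(-20) = (10/7)*(-20) = -200/7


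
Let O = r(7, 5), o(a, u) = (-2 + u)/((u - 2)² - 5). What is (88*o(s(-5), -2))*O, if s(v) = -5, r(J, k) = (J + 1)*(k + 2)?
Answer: -1792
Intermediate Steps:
r(J, k) = (1 + J)*(2 + k)
o(a, u) = (-2 + u)/(-5 + (-2 + u)²) (o(a, u) = (-2 + u)/((-2 + u)² - 5) = (-2 + u)/(-5 + (-2 + u)²))
O = 56 (O = 2 + 5 + 2*7 + 7*5 = 2 + 5 + 14 + 35 = 56)
(88*o(s(-5), -2))*O = (88*((-2 - 2)/(-5 + (-2 - 2)²)))*56 = (88*(-4/(-5 + (-4)²)))*56 = (88*(-4/(-5 + 16)))*56 = (88*(-4/11))*56 = -32*56 = -1792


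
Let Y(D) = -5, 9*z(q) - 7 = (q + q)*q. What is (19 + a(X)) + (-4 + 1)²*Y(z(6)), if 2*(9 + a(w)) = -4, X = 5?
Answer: -37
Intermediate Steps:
z(q) = 7/9 + 2*q²/9 (z(q) = 7/9 + ((q + q)*q)/9 = 7/9 + ((2*q)*q)/9 = 7/9 + (2*q²)/9 = 7/9 + 2*q²/9)
a(w) = -11 (a(w) = -9 + (½)*(-4) = -9 - 2 = -11)
(19 + a(X)) + (-4 + 1)²*Y(z(6)) = (19 - 11) + (-4 + 1)²*(-5) = 8 + (-3)²*(-5) = 8 + 9*(-5) = 8 - 45 = -37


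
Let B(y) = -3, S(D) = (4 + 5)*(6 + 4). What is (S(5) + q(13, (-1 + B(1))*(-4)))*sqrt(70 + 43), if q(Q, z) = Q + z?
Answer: 119*sqrt(113) ≈ 1265.0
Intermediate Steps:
S(D) = 90 (S(D) = 9*10 = 90)
(S(5) + q(13, (-1 + B(1))*(-4)))*sqrt(70 + 43) = (90 + (13 + (-1 - 3)*(-4)))*sqrt(70 + 43) = (90 + (13 - 4*(-4)))*sqrt(113) = (90 + (13 + 16))*sqrt(113) = (90 + 29)*sqrt(113) = 119*sqrt(113)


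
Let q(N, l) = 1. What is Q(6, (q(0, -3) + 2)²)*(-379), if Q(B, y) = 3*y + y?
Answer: -13644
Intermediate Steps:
Q(B, y) = 4*y
Q(6, (q(0, -3) + 2)²)*(-379) = (4*(1 + 2)²)*(-379) = (4*3²)*(-379) = (4*9)*(-379) = 36*(-379) = -13644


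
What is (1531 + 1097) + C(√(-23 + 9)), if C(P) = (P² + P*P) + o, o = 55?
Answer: 2655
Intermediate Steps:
C(P) = 55 + 2*P² (C(P) = (P² + P*P) + 55 = (P² + P²) + 55 = 2*P² + 55 = 55 + 2*P²)
(1531 + 1097) + C(√(-23 + 9)) = (1531 + 1097) + (55 + 2*(√(-23 + 9))²) = 2628 + (55 + 2*(√(-14))²) = 2628 + (55 + 2*(I*√14)²) = 2628 + (55 + 2*(-14)) = 2628 + (55 - 28) = 2628 + 27 = 2655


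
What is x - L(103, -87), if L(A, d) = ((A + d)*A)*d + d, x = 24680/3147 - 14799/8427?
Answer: 1268255675318/8839923 ≈ 1.4347e+5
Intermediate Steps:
x = 53801969/8839923 (x = 24680*(1/3147) - 14799*1/8427 = 24680/3147 - 4933/2809 = 53801969/8839923 ≈ 6.0863)
L(A, d) = d + A*d*(A + d) (L(A, d) = (A*(A + d))*d + d = A*d*(A + d) + d = d + A*d*(A + d))
x - L(103, -87) = 53801969/8839923 - (-87)*(1 + 103**2 + 103*(-87)) = 53801969/8839923 - (-87)*(1 + 10609 - 8961) = 53801969/8839923 - (-87)*1649 = 53801969/8839923 - 1*(-143463) = 53801969/8839923 + 143463 = 1268255675318/8839923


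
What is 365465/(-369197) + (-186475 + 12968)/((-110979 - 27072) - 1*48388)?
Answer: -4078665256/68832719483 ≈ -0.059255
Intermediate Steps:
365465/(-369197) + (-186475 + 12968)/((-110979 - 27072) - 1*48388) = 365465*(-1/369197) - 173507/(-138051 - 48388) = -365465/369197 - 173507/(-186439) = -365465/369197 - 173507*(-1/186439) = -365465/369197 + 173507/186439 = -4078665256/68832719483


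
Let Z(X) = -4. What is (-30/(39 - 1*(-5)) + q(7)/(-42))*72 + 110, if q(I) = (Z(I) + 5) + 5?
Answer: 3898/77 ≈ 50.623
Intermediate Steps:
q(I) = 6 (q(I) = (-4 + 5) + 5 = 1 + 5 = 6)
(-30/(39 - 1*(-5)) + q(7)/(-42))*72 + 110 = (-30/(39 - 1*(-5)) + 6/(-42))*72 + 110 = (-30/(39 + 5) + 6*(-1/42))*72 + 110 = (-30/44 - ⅐)*72 + 110 = (-30*1/44 - ⅐)*72 + 110 = (-15/22 - ⅐)*72 + 110 = -127/154*72 + 110 = -4572/77 + 110 = 3898/77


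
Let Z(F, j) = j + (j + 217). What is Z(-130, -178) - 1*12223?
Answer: -12362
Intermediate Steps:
Z(F, j) = 217 + 2*j (Z(F, j) = j + (217 + j) = 217 + 2*j)
Z(-130, -178) - 1*12223 = (217 + 2*(-178)) - 1*12223 = (217 - 356) - 12223 = -139 - 12223 = -12362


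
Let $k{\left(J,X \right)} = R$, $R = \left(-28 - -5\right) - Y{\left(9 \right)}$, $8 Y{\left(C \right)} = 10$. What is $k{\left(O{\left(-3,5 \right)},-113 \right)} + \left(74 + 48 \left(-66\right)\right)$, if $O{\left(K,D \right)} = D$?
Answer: $- \frac{12473}{4} \approx -3118.3$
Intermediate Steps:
$Y{\left(C \right)} = \frac{5}{4}$ ($Y{\left(C \right)} = \frac{1}{8} \cdot 10 = \frac{5}{4}$)
$R = - \frac{97}{4}$ ($R = \left(-28 - -5\right) - \frac{5}{4} = \left(-28 + 5\right) - \frac{5}{4} = -23 - \frac{5}{4} = - \frac{97}{4} \approx -24.25$)
$k{\left(J,X \right)} = - \frac{97}{4}$
$k{\left(O{\left(-3,5 \right)},-113 \right)} + \left(74 + 48 \left(-66\right)\right) = - \frac{97}{4} + \left(74 + 48 \left(-66\right)\right) = - \frac{97}{4} + \left(74 - 3168\right) = - \frac{97}{4} - 3094 = - \frac{12473}{4}$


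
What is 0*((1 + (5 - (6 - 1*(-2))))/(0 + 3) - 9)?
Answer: 0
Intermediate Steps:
0*((1 + (5 - (6 - 1*(-2))))/(0 + 3) - 9) = 0*((1 + (5 - (6 + 2)))/3 - 9) = 0*((1 + (5 - 1*8))*(⅓) - 9) = 0*((1 + (5 - 8))*(⅓) - 9) = 0*((1 - 3)*(⅓) - 9) = 0*(-2*⅓ - 9) = 0*(-⅔ - 9) = 0*(-29/3) = 0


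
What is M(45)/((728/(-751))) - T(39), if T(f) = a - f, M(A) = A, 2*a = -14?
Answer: -307/728 ≈ -0.42170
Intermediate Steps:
a = -7 (a = (1/2)*(-14) = -7)
T(f) = -7 - f
M(45)/((728/(-751))) - T(39) = 45/((728/(-751))) - (-7 - 1*39) = 45/((728*(-1/751))) - (-7 - 39) = 45/(-728/751) - 1*(-46) = 45*(-751/728) + 46 = -33795/728 + 46 = -307/728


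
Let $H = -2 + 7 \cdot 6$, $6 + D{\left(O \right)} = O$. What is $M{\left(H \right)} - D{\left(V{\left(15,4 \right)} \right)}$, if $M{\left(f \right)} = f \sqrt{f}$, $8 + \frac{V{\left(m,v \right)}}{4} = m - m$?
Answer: $38 + 80 \sqrt{10} \approx 290.98$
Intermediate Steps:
$V{\left(m,v \right)} = -32$ ($V{\left(m,v \right)} = -32 + 4 \left(m - m\right) = -32 + 4 \cdot 0 = -32 + 0 = -32$)
$D{\left(O \right)} = -6 + O$
$H = 40$ ($H = -2 + 42 = 40$)
$M{\left(f \right)} = f^{\frac{3}{2}}$
$M{\left(H \right)} - D{\left(V{\left(15,4 \right)} \right)} = 40^{\frac{3}{2}} - \left(-6 - 32\right) = 80 \sqrt{10} - -38 = 80 \sqrt{10} + 38 = 38 + 80 \sqrt{10}$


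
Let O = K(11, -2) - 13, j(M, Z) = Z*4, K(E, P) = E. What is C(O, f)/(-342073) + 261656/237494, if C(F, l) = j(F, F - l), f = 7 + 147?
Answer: 44826824572/40620142531 ≈ 1.1036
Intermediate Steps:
j(M, Z) = 4*Z
f = 154
O = -2 (O = 11 - 13 = -2)
C(F, l) = -4*l + 4*F (C(F, l) = 4*(F - l) = -4*l + 4*F)
C(O, f)/(-342073) + 261656/237494 = (-4*154 + 4*(-2))/(-342073) + 261656/237494 = (-616 - 8)*(-1/342073) + 261656*(1/237494) = -624*(-1/342073) + 130828/118747 = 624/342073 + 130828/118747 = 44826824572/40620142531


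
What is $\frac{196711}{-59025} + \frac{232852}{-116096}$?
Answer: $- \frac{9145362389}{1713141600} \approx -5.3384$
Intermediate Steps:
$\frac{196711}{-59025} + \frac{232852}{-116096} = 196711 \left(- \frac{1}{59025}\right) + 232852 \left(- \frac{1}{116096}\right) = - \frac{196711}{59025} - \frac{58213}{29024} = - \frac{9145362389}{1713141600}$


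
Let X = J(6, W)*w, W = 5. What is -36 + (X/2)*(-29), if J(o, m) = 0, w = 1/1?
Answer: -36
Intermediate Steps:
w = 1 (w = 1*1 = 1)
X = 0 (X = 0*1 = 0)
-36 + (X/2)*(-29) = -36 + (0/2)*(-29) = -36 + (0*(½))*(-29) = -36 + 0*(-29) = -36 + 0 = -36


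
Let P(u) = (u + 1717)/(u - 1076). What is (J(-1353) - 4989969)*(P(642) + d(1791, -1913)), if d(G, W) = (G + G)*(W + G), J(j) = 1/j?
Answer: 91463570694432965/41943 ≈ 2.1807e+12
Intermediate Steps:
P(u) = (1717 + u)/(-1076 + u)
d(G, W) = 2*G*(G + W) (d(G, W) = (2*G)*(G + W) = 2*G*(G + W))
(J(-1353) - 4989969)*(P(642) + d(1791, -1913)) = (1/(-1353) - 4989969)*((1717 + 642)/(-1076 + 642) + 2*1791*(1791 - 1913)) = (-1/1353 - 4989969)*(2359/(-434) + 2*1791*(-122)) = -6751428058*(-1/434*2359 - 437004)/1353 = -6751428058*(-337/62 - 437004)/1353 = -6751428058/1353*(-27094585/62) = 91463570694432965/41943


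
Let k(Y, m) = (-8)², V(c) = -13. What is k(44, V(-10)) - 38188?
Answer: -38124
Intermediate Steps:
k(Y, m) = 64
k(44, V(-10)) - 38188 = 64 - 38188 = -38124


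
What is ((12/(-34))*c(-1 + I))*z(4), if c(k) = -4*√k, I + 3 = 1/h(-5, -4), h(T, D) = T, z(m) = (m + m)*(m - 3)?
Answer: 192*I*√105/85 ≈ 23.146*I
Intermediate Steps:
z(m) = 2*m*(-3 + m) (z(m) = (2*m)*(-3 + m) = 2*m*(-3 + m))
I = -16/5 (I = -3 + 1/(-5) = -3 - ⅕ = -16/5 ≈ -3.2000)
((12/(-34))*c(-1 + I))*z(4) = ((12/(-34))*(-4*√(-1 - 16/5)))*(2*4*(-3 + 4)) = ((12*(-1/34))*(-4*I*√105/5))*(2*4*1) = -(-24)*I*√105/5/17*8 = -(-24)*I*√105/85*8 = (24*I*√105/85)*8 = 192*I*√105/85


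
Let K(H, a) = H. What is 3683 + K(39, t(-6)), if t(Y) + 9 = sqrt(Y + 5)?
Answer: 3722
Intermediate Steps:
t(Y) = -9 + sqrt(5 + Y) (t(Y) = -9 + sqrt(Y + 5) = -9 + sqrt(5 + Y))
3683 + K(39, t(-6)) = 3683 + 39 = 3722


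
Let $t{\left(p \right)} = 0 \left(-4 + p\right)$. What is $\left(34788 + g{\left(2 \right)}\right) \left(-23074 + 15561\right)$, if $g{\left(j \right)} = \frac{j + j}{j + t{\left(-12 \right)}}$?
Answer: $-261377270$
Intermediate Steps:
$t{\left(p \right)} = 0$
$g{\left(j \right)} = 2$ ($g{\left(j \right)} = \frac{j + j}{j + 0} = \frac{2 j}{j} = 2$)
$\left(34788 + g{\left(2 \right)}\right) \left(-23074 + 15561\right) = \left(34788 + 2\right) \left(-23074 + 15561\right) = 34790 \left(-7513\right) = -261377270$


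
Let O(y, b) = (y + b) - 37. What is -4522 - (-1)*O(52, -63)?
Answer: -4570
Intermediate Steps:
O(y, b) = -37 + b + y (O(y, b) = (b + y) - 37 = -37 + b + y)
-4522 - (-1)*O(52, -63) = -4522 - (-1)*(-37 - 63 + 52) = -4522 - (-1)*(-48) = -4522 - 1*48 = -4522 - 48 = -4570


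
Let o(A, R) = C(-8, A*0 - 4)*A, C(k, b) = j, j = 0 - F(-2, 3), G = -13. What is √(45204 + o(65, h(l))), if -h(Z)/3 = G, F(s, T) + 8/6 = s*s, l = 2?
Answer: 2*√101319/3 ≈ 212.20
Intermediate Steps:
F(s, T) = -4/3 + s² (F(s, T) = -4/3 + s*s = -4/3 + s²)
h(Z) = 39 (h(Z) = -3*(-13) = 39)
j = -8/3 (j = 0 - (-4/3 + (-2)²) = 0 - (-4/3 + 4) = 0 - 1*8/3 = 0 - 8/3 = -8/3 ≈ -2.6667)
C(k, b) = -8/3
o(A, R) = -8*A/3
√(45204 + o(65, h(l))) = √(45204 - 8/3*65) = √(45204 - 520/3) = √(135092/3) = 2*√101319/3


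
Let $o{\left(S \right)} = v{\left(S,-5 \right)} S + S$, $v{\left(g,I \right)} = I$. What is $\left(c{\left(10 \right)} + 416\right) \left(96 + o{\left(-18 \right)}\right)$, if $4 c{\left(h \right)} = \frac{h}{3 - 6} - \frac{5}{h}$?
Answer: $69727$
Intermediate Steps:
$c{\left(h \right)} = - \frac{5}{4 h} - \frac{h}{12}$ ($c{\left(h \right)} = \frac{\frac{h}{3 - 6} - \frac{5}{h}}{4} = \frac{\frac{h}{-3} - \frac{5}{h}}{4} = \frac{h \left(- \frac{1}{3}\right) - \frac{5}{h}}{4} = \frac{- \frac{h}{3} - \frac{5}{h}}{4} = \frac{- \frac{5}{h} - \frac{h}{3}}{4} = - \frac{5}{4 h} - \frac{h}{12}$)
$o{\left(S \right)} = - 4 S$ ($o{\left(S \right)} = - 5 S + S = - 4 S$)
$\left(c{\left(10 \right)} + 416\right) \left(96 + o{\left(-18 \right)}\right) = \left(\frac{-15 - 10^{2}}{12 \cdot 10} + 416\right) \left(96 - -72\right) = \left(\frac{1}{12} \cdot \frac{1}{10} \left(-15 - 100\right) + 416\right) \left(96 + 72\right) = \left(\frac{1}{12} \cdot \frac{1}{10} \left(-15 - 100\right) + 416\right) 168 = \left(\frac{1}{12} \cdot \frac{1}{10} \left(-115\right) + 416\right) 168 = \left(- \frac{23}{24} + 416\right) 168 = \frac{9961}{24} \cdot 168 = 69727$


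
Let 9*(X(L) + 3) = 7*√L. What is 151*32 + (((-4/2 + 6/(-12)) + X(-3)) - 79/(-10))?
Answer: 24172/5 + 7*I*√3/9 ≈ 4834.4 + 1.3472*I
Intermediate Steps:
X(L) = -3 + 7*√L/9 (X(L) = -3 + (7*√L)/9 = -3 + 7*√L/9)
151*32 + (((-4/2 + 6/(-12)) + X(-3)) - 79/(-10)) = 151*32 + (((-4/2 + 6/(-12)) + (-3 + 7*√(-3)/9)) - 79/(-10)) = 4832 + (((-4*½ + 6*(-1/12)) + (-3 + 7*(I*√3)/9)) - 79*(-⅒)) = 4832 + (((-2 - ½) + (-3 + 7*I*√3/9)) + 79/10) = 4832 + ((-5/2 + (-3 + 7*I*√3/9)) + 79/10) = 4832 + ((-11/2 + 7*I*√3/9) + 79/10) = 4832 + (12/5 + 7*I*√3/9) = 24172/5 + 7*I*√3/9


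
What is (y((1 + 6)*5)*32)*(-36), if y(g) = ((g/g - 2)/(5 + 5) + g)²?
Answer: -35078688/25 ≈ -1.4031e+6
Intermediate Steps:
y(g) = (-⅒ + g)² (y(g) = ((1 - 2)/10 + g)² = (-1*⅒ + g)² = (-⅒ + g)²)
(y((1 + 6)*5)*32)*(-36) = (((-1 + 10*((1 + 6)*5))²/100)*32)*(-36) = (((-1 + 10*(7*5))²/100)*32)*(-36) = (((-1 + 10*35)²/100)*32)*(-36) = (((-1 + 350)²/100)*32)*(-36) = (((1/100)*349²)*32)*(-36) = (((1/100)*121801)*32)*(-36) = ((121801/100)*32)*(-36) = (974408/25)*(-36) = -35078688/25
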